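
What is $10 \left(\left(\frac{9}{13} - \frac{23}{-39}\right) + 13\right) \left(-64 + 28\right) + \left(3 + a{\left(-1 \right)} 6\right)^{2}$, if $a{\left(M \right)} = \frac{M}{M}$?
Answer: $- \frac{65787}{13} \approx -5060.5$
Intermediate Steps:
$a{\left(M \right)} = 1$
$10 \left(\left(\frac{9}{13} - \frac{23}{-39}\right) + 13\right) \left(-64 + 28\right) + \left(3 + a{\left(-1 \right)} 6\right)^{2} = 10 \left(\left(\frac{9}{13} - \frac{23}{-39}\right) + 13\right) \left(-64 + 28\right) + \left(3 + 1 \cdot 6\right)^{2} = 10 \left(\left(9 \cdot \frac{1}{13} - - \frac{23}{39}\right) + 13\right) \left(-36\right) + \left(3 + 6\right)^{2} = 10 \left(\left(\frac{9}{13} + \frac{23}{39}\right) + 13\right) \left(-36\right) + 9^{2} = 10 \left(\frac{50}{39} + 13\right) \left(-36\right) + 81 = 10 \cdot \frac{557}{39} \left(-36\right) + 81 = 10 \left(- \frac{6684}{13}\right) + 81 = - \frac{66840}{13} + 81 = - \frac{65787}{13}$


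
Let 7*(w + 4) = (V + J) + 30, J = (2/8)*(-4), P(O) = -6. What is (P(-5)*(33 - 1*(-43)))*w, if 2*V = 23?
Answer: -5700/7 ≈ -814.29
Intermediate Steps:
V = 23/2 (V = (½)*23 = 23/2 ≈ 11.500)
J = -1 (J = (2*(⅛))*(-4) = (¼)*(-4) = -1)
w = 25/14 (w = -4 + ((23/2 - 1) + 30)/7 = -4 + (21/2 + 30)/7 = -4 + (⅐)*(81/2) = -4 + 81/14 = 25/14 ≈ 1.7857)
(P(-5)*(33 - 1*(-43)))*w = -6*(33 - 1*(-43))*(25/14) = -6*(33 + 43)*(25/14) = -6*76*(25/14) = -456*25/14 = -5700/7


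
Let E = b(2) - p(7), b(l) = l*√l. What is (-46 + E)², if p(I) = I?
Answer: 2817 - 212*√2 ≈ 2517.2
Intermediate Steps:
b(l) = l^(3/2)
E = -7 + 2*√2 (E = 2^(3/2) - 1*7 = 2*√2 - 7 = -7 + 2*√2 ≈ -4.1716)
(-46 + E)² = (-46 + (-7 + 2*√2))² = (-53 + 2*√2)²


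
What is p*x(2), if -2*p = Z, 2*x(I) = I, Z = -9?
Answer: 9/2 ≈ 4.5000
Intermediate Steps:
x(I) = I/2
p = 9/2 (p = -½*(-9) = 9/2 ≈ 4.5000)
p*x(2) = 9*((½)*2)/2 = (9/2)*1 = 9/2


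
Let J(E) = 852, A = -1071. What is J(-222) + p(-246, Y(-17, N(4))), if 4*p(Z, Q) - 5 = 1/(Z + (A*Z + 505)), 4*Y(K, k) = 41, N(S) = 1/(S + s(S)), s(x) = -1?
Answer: 450046713/527450 ≈ 853.25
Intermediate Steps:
N(S) = 1/(-1 + S) (N(S) = 1/(S - 1) = 1/(-1 + S))
Y(K, k) = 41/4 (Y(K, k) = (1/4)*41 = 41/4)
p(Z, Q) = 5/4 + 1/(4*(505 - 1070*Z)) (p(Z, Q) = 5/4 + 1/(4*(Z + (-1071*Z + 505))) = 5/4 + 1/(4*(Z + (505 - 1071*Z))) = 5/4 + 1/(4*(505 - 1070*Z)))
J(-222) + p(-246, Y(-17, N(4))) = 852 + (1263 - 2675*(-246))/(10*(101 - 214*(-246))) = 852 + (1263 + 658050)/(10*(101 + 52644)) = 852 + (1/10)*659313/52745 = 852 + (1/10)*(1/52745)*659313 = 852 + 659313/527450 = 450046713/527450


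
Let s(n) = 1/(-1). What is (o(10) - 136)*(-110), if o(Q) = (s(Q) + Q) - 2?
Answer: 14190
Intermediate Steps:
s(n) = -1
o(Q) = -3 + Q (o(Q) = (-1 + Q) - 2 = -3 + Q)
(o(10) - 136)*(-110) = ((-3 + 10) - 136)*(-110) = (7 - 136)*(-110) = -129*(-110) = 14190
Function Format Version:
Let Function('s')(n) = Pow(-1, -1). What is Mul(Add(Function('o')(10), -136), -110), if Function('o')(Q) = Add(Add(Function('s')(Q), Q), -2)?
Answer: 14190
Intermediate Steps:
Function('s')(n) = -1
Function('o')(Q) = Add(-3, Q) (Function('o')(Q) = Add(Add(-1, Q), -2) = Add(-3, Q))
Mul(Add(Function('o')(10), -136), -110) = Mul(Add(Add(-3, 10), -136), -110) = Mul(Add(7, -136), -110) = Mul(-129, -110) = 14190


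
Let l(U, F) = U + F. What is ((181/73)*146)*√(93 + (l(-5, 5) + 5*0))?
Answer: 362*√93 ≈ 3491.0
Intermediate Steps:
l(U, F) = F + U
((181/73)*146)*√(93 + (l(-5, 5) + 5*0)) = ((181/73)*146)*√(93 + ((5 - 5) + 5*0)) = ((181*(1/73))*146)*√(93 + (0 + 0)) = ((181/73)*146)*√(93 + 0) = 362*√93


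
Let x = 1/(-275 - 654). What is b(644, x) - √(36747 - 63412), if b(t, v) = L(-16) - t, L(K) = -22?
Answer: -666 - I*√26665 ≈ -666.0 - 163.29*I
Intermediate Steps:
x = -1/929 (x = 1/(-929) = -1/929 ≈ -0.0010764)
b(t, v) = -22 - t
b(644, x) - √(36747 - 63412) = (-22 - 1*644) - √(36747 - 63412) = (-22 - 644) - √(-26665) = -666 - I*√26665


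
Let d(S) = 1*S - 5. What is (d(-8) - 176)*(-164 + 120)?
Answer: 8316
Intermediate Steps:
d(S) = -5 + S (d(S) = S - 5 = -5 + S)
(d(-8) - 176)*(-164 + 120) = ((-5 - 8) - 176)*(-164 + 120) = (-13 - 176)*(-44) = -189*(-44) = 8316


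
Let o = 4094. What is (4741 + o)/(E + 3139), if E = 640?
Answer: 8835/3779 ≈ 2.3379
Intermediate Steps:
(4741 + o)/(E + 3139) = (4741 + 4094)/(640 + 3139) = 8835/3779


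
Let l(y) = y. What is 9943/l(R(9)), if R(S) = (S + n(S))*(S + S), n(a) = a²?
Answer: 9943/1620 ≈ 6.1377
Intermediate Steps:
R(S) = 2*S*(S + S²) (R(S) = (S + S²)*(S + S) = (S + S²)*(2*S) = 2*S*(S + S²))
9943/l(R(9)) = 9943/((2*9²*(1 + 9))) = 9943/((2*81*10)) = 9943/1620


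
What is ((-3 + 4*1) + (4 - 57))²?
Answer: 2704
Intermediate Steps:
((-3 + 4*1) + (4 - 57))² = ((-3 + 4) - 53)² = (1 - 53)² = (-52)² = 2704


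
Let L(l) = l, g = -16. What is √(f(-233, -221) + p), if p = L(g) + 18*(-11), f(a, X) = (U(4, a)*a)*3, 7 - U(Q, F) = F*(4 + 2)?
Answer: I*√982309 ≈ 991.12*I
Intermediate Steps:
U(Q, F) = 7 - 6*F (U(Q, F) = 7 - F*(4 + 2) = 7 - F*6 = 7 - 6*F)
f(a, X) = 3*a*(7 - 6*a) (f(a, X) = ((7 - 6*a)*a)*3 = (a*(7 - 6*a))*3 = 3*a*(7 - 6*a))
p = -214 (p = -16 + 18*(-11) = -16 - 198 = -214)
√(f(-233, -221) + p) = √(3*(-233)*(7 - 6*(-233)) - 214) = √(3*(-233)*(7 + 1398) - 214) = √(3*(-233)*1405 - 214) = √(-982095 - 214) = √(-982309) = I*√982309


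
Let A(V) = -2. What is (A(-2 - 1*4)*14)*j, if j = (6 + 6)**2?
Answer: -4032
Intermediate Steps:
j = 144 (j = 12**2 = 144)
(A(-2 - 1*4)*14)*j = -2*14*144 = -28*144 = -4032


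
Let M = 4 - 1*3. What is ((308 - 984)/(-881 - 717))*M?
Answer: 338/799 ≈ 0.42303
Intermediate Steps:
M = 1 (M = 4 - 3 = 1)
((308 - 984)/(-881 - 717))*M = ((308 - 984)/(-881 - 717))*1 = -676/(-1598)*1 = -676*(-1/1598)*1 = (338/799)*1 = 338/799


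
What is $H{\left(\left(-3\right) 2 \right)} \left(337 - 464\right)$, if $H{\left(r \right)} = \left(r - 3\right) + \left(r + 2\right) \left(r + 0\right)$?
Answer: $-1905$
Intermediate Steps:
$H{\left(r \right)} = -3 + r + r \left(2 + r\right)$ ($H{\left(r \right)} = \left(-3 + r\right) + \left(2 + r\right) r = \left(-3 + r\right) + r \left(2 + r\right) = -3 + r + r \left(2 + r\right)$)
$H{\left(\left(-3\right) 2 \right)} \left(337 - 464\right) = \left(-3 + \left(\left(-3\right) 2\right)^{2} + 3 \left(\left(-3\right) 2\right)\right) \left(337 - 464\right) = \left(-3 + \left(-6\right)^{2} + 3 \left(-6\right)\right) \left(337 - 464\right) = \left(-3 + 36 - 18\right) \left(-127\right) = 15 \left(-127\right) = -1905$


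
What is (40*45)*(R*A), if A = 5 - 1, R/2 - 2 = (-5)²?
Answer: 388800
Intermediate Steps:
R = 54 (R = 4 + 2*(-5)² = 4 + 2*25 = 4 + 50 = 54)
A = 4
(40*45)*(R*A) = (40*45)*(54*4) = 1800*216 = 388800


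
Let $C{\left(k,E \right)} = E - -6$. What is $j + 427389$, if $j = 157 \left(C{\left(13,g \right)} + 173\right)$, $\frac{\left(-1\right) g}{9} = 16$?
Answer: $432884$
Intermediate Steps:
$g = -144$ ($g = \left(-9\right) 16 = -144$)
$C{\left(k,E \right)} = 6 + E$ ($C{\left(k,E \right)} = E + 6 = 6 + E$)
$j = 5495$ ($j = 157 \left(\left(6 - 144\right) + 173\right) = 157 \left(-138 + 173\right) = 157 \cdot 35 = 5495$)
$j + 427389 = 5495 + 427389 = 432884$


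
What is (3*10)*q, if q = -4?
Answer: -120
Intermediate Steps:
(3*10)*q = (3*10)*(-4) = 30*(-4) = -120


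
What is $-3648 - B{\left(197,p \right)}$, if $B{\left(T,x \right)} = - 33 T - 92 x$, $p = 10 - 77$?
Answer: $-3311$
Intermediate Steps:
$p = -67$
$B{\left(T,x \right)} = - 92 x - 33 T$
$-3648 - B{\left(197,p \right)} = -3648 - \left(\left(-92\right) \left(-67\right) - 6501\right) = -3648 - \left(6164 - 6501\right) = -3648 - -337 = -3648 + 337 = -3311$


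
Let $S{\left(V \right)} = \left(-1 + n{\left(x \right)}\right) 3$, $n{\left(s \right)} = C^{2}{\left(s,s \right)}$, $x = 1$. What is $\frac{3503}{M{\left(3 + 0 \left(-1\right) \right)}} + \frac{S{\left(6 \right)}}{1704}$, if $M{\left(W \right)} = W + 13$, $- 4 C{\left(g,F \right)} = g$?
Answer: $\frac{1989689}{9088} \approx 218.94$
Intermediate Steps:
$C{\left(g,F \right)} = - \frac{g}{4}$
$n{\left(s \right)} = \frac{s^{2}}{16}$ ($n{\left(s \right)} = \left(- \frac{s}{4}\right)^{2} = \frac{s^{2}}{16}$)
$M{\left(W \right)} = 13 + W$
$S{\left(V \right)} = - \frac{45}{16}$ ($S{\left(V \right)} = \left(-1 + \frac{1^{2}}{16}\right) 3 = \left(-1 + \frac{1}{16} \cdot 1\right) 3 = \left(-1 + \frac{1}{16}\right) 3 = \left(- \frac{15}{16}\right) 3 = - \frac{45}{16}$)
$\frac{3503}{M{\left(3 + 0 \left(-1\right) \right)}} + \frac{S{\left(6 \right)}}{1704} = \frac{3503}{13 + \left(3 + 0 \left(-1\right)\right)} - \frac{45}{16 \cdot 1704} = \frac{3503}{13 + \left(3 + 0\right)} - \frac{15}{9088} = \frac{3503}{13 + 3} - \frac{15}{9088} = \frac{3503}{16} - \frac{15}{9088} = \frac{1989689}{9088}$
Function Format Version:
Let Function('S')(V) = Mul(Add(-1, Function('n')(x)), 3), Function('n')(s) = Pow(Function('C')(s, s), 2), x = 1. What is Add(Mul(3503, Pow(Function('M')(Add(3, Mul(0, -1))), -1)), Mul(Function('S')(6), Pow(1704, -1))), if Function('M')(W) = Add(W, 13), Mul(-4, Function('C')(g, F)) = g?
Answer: Rational(1989689, 9088) ≈ 218.94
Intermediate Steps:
Function('C')(g, F) = Mul(Rational(-1, 4), g)
Function('n')(s) = Mul(Rational(1, 16), Pow(s, 2)) (Function('n')(s) = Pow(Mul(Rational(-1, 4), s), 2) = Mul(Rational(1, 16), Pow(s, 2)))
Function('M')(W) = Add(13, W)
Function('S')(V) = Rational(-45, 16) (Function('S')(V) = Mul(Add(-1, Mul(Rational(1, 16), Pow(1, 2))), 3) = Mul(Add(-1, Mul(Rational(1, 16), 1)), 3) = Mul(Add(-1, Rational(1, 16)), 3) = Mul(Rational(-15, 16), 3) = Rational(-45, 16))
Add(Mul(3503, Pow(Function('M')(Add(3, Mul(0, -1))), -1)), Mul(Function('S')(6), Pow(1704, -1))) = Add(Mul(3503, Pow(Add(13, Add(3, Mul(0, -1))), -1)), Mul(Rational(-45, 16), Pow(1704, -1))) = Add(Mul(3503, Pow(Add(13, Add(3, 0)), -1)), Mul(Rational(-45, 16), Rational(1, 1704))) = Add(Mul(3503, Pow(Add(13, 3), -1)), Rational(-15, 9088)) = Add(Mul(3503, Pow(16, -1)), Rational(-15, 9088)) = Add(Mul(3503, Rational(1, 16)), Rational(-15, 9088)) = Add(Rational(3503, 16), Rational(-15, 9088)) = Rational(1989689, 9088)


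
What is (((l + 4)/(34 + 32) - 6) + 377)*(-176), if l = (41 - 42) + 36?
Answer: -65400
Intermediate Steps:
l = 35 (l = -1 + 36 = 35)
(((l + 4)/(34 + 32) - 6) + 377)*(-176) = (((35 + 4)/(34 + 32) - 6) + 377)*(-176) = ((39/66 - 6) + 377)*(-176) = ((39*(1/66) - 6) + 377)*(-176) = ((13/22 - 6) + 377)*(-176) = (-119/22 + 377)*(-176) = (8175/22)*(-176) = -65400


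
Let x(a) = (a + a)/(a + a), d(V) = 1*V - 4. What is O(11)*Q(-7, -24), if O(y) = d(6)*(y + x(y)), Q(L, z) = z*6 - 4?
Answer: -3552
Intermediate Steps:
d(V) = -4 + V (d(V) = V - 4 = -4 + V)
Q(L, z) = -4 + 6*z (Q(L, z) = 6*z - 4 = -4 + 6*z)
x(a) = 1 (x(a) = (2*a)/((2*a)) = (2*a)*(1/(2*a)) = 1)
O(y) = 2 + 2*y (O(y) = (-4 + 6)*(y + 1) = 2*(1 + y) = 2 + 2*y)
O(11)*Q(-7, -24) = (2 + 2*11)*(-4 + 6*(-24)) = (2 + 22)*(-4 - 144) = 24*(-148) = -3552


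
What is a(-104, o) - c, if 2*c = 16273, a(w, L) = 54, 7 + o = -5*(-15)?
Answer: -16165/2 ≈ -8082.5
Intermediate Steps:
o = 68 (o = -7 - 5*(-15) = -7 + 75 = 68)
c = 16273/2 (c = (½)*16273 = 16273/2 ≈ 8136.5)
a(-104, o) - c = 54 - 1*16273/2 = 54 - 16273/2 = -16165/2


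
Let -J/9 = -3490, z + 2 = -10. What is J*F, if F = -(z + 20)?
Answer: -251280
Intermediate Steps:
z = -12 (z = -2 - 10 = -12)
J = 31410 (J = -9*(-3490) = 31410)
F = -8 (F = -(-12 + 20) = -1*8 = -8)
J*F = 31410*(-8) = -251280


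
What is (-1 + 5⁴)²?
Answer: 389376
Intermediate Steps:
(-1 + 5⁴)² = (-1 + 625)² = 624² = 389376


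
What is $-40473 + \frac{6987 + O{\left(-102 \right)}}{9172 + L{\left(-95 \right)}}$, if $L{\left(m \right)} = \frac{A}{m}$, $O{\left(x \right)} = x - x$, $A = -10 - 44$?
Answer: $- \frac{35267265597}{871394} \approx -40472.0$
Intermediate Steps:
$A = -54$ ($A = -10 - 44 = -54$)
$O{\left(x \right)} = 0$
$L{\left(m \right)} = - \frac{54}{m}$
$-40473 + \frac{6987 + O{\left(-102 \right)}}{9172 + L{\left(-95 \right)}} = -40473 + \frac{6987 + 0}{9172 - \frac{54}{-95}} = -40473 + \frac{6987}{9172 - - \frac{54}{95}} = -40473 + \frac{6987}{9172 + \frac{54}{95}} = -40473 + \frac{6987}{\frac{871394}{95}} = -40473 + 6987 \cdot \frac{95}{871394} = -40473 + \frac{663765}{871394} = - \frac{35267265597}{871394}$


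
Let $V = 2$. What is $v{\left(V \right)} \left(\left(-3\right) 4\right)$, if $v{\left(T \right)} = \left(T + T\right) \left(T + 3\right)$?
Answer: $-240$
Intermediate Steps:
$v{\left(T \right)} = 2 T \left(3 + T\right)$
$v{\left(V \right)} \left(\left(-3\right) 4\right) = 2 \cdot 2 \left(3 + 2\right) \left(\left(-3\right) 4\right) = 2 \cdot 2 \cdot 5 \left(-12\right) = 20 \left(-12\right) = -240$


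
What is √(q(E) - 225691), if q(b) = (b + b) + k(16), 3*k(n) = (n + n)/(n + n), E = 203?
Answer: I*√2027562/3 ≈ 474.64*I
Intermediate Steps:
k(n) = ⅓ (k(n) = ((n + n)/(n + n))/3 = ((2*n)/((2*n)))/3 = ((2*n)*(1/(2*n)))/3 = (⅓)*1 = ⅓)
q(b) = ⅓ + 2*b (q(b) = (b + b) + ⅓ = 2*b + ⅓ = ⅓ + 2*b)
√(q(E) - 225691) = √((⅓ + 2*203) - 225691) = √((⅓ + 406) - 225691) = √(1219/3 - 225691) = √(-675854/3) = I*√2027562/3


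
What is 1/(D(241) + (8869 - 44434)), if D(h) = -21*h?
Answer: -1/40626 ≈ -2.4615e-5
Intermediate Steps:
1/(D(241) + (8869 - 44434)) = 1/(-21*241 + (8869 - 44434)) = 1/(-5061 - 35565) = 1/(-40626) = -1/40626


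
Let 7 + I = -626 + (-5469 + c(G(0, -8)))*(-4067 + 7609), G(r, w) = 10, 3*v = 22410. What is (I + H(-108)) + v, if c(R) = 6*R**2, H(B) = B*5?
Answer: -17239701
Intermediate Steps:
v = 7470 (v = (1/3)*22410 = 7470)
H(B) = 5*B
I = -17246631 (I = -7 + (-626 + (-5469 + 6*10**2)*(-4067 + 7609)) = -7 + (-626 + (-5469 + 6*100)*3542) = -7 + (-626 + (-5469 + 600)*3542) = -7 + (-626 - 4869*3542) = -7 + (-626 - 17245998) = -7 - 17246624 = -17246631)
(I + H(-108)) + v = (-17246631 + 5*(-108)) + 7470 = (-17246631 - 540) + 7470 = -17247171 + 7470 = -17239701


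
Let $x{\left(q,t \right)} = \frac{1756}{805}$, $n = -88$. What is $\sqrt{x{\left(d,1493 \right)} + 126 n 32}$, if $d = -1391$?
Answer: $\frac{2 i \sqrt{57482056205}}{805} \approx 595.66 i$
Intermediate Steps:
$x{\left(q,t \right)} = \frac{1756}{805}$ ($x{\left(q,t \right)} = 1756 \cdot \frac{1}{805} = \frac{1756}{805}$)
$\sqrt{x{\left(d,1493 \right)} + 126 n 32} = \sqrt{\frac{1756}{805} + 126 \left(-88\right) 32} = \sqrt{\frac{1756}{805} - 354816} = \sqrt{- \frac{285625124}{805}} = \frac{2 i \sqrt{57482056205}}{805}$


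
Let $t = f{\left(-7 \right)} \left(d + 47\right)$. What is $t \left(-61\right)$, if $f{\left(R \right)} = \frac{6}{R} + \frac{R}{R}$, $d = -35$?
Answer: $- \frac{732}{7} \approx -104.57$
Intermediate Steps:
$f{\left(R \right)} = 1 + \frac{6}{R}$ ($f{\left(R \right)} = \frac{6}{R} + 1 = 1 + \frac{6}{R}$)
$t = \frac{12}{7}$ ($t = \frac{6 - 7}{-7} \left(-35 + 47\right) = \left(- \frac{1}{7}\right) \left(-1\right) 12 = \frac{1}{7} \cdot 12 = \frac{12}{7} \approx 1.7143$)
$t \left(-61\right) = \frac{12}{7} \left(-61\right) = - \frac{732}{7}$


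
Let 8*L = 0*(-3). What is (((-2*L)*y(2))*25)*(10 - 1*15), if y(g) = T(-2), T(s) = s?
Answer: 0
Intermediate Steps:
L = 0 (L = (0*(-3))/8 = (1/8)*0 = 0)
y(g) = -2
(((-2*L)*y(2))*25)*(10 - 1*15) = ((-2*0*(-2))*25)*(10 - 1*15) = ((0*(-2))*25)*(10 - 15) = (0*25)*(-5) = 0*(-5) = 0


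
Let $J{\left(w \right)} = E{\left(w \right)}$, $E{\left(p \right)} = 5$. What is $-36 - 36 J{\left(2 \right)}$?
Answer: $-216$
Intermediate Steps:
$J{\left(w \right)} = 5$
$-36 - 36 J{\left(2 \right)} = -36 - 180 = -216$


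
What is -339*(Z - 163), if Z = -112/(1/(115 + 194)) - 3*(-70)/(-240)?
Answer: 94301325/8 ≈ 1.1788e+7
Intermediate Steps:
Z = -276871/8 (Z = -112/(1/309) + 210*(-1/240) = -112/1/309 - 7/8 = -112*309 - 7/8 = -34608 - 7/8 = -276871/8 ≈ -34609.)
-339*(Z - 163) = -339*(-276871/8 - 163) = -339*(-278175/8) = 94301325/8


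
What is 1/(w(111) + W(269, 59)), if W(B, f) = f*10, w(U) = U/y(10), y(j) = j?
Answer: 10/6011 ≈ 0.0016636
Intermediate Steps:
w(U) = U/10
W(B, f) = 10*f
1/(w(111) + W(269, 59)) = 1/((1/10)*111 + 10*59) = 1/(111/10 + 590) = 1/(6011/10) = 10/6011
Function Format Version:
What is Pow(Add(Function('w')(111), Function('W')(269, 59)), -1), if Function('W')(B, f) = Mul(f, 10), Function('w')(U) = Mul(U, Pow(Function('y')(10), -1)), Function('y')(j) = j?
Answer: Rational(10, 6011) ≈ 0.0016636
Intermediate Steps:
Function('w')(U) = Mul(Rational(1, 10), U) (Function('w')(U) = Mul(U, Pow(10, -1)) = Mul(U, Rational(1, 10)) = Mul(Rational(1, 10), U))
Function('W')(B, f) = Mul(10, f)
Pow(Add(Function('w')(111), Function('W')(269, 59)), -1) = Pow(Add(Mul(Rational(1, 10), 111), Mul(10, 59)), -1) = Pow(Add(Rational(111, 10), 590), -1) = Pow(Rational(6011, 10), -1) = Rational(10, 6011)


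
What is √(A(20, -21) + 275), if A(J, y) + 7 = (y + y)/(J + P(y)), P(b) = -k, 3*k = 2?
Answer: √223561/29 ≈ 16.304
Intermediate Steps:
k = ⅔ (k = (⅓)*2 = ⅔ ≈ 0.66667)
P(b) = -⅔ (P(b) = -1*⅔ = -⅔)
A(J, y) = -7 + 2*y/(-⅔ + J) (A(J, y) = -7 + (y + y)/(J - ⅔) = -7 + (2*y)/(-⅔ + J) = -7 + 2*y/(-⅔ + J))
√(A(20, -21) + 275) = √((14 - 21*20 + 6*(-21))/(-2 + 3*20) + 275) = √((14 - 420 - 126)/(-2 + 60) + 275) = √(-532/58 + 275) = √((1/58)*(-532) + 275) = √(-266/29 + 275) = √(7709/29) = √223561/29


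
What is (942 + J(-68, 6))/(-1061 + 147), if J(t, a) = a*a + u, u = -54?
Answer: -462/457 ≈ -1.0109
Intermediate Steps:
J(t, a) = -54 + a**2 (J(t, a) = a*a - 54 = a**2 - 54 = -54 + a**2)
(942 + J(-68, 6))/(-1061 + 147) = (942 + (-54 + 6**2))/(-1061 + 147) = (942 + (-54 + 36))/(-914) = (942 - 18)*(-1/914) = 924*(-1/914) = -462/457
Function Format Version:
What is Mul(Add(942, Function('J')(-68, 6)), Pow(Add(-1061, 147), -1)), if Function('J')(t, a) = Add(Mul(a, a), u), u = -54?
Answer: Rational(-462, 457) ≈ -1.0109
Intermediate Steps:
Function('J')(t, a) = Add(-54, Pow(a, 2)) (Function('J')(t, a) = Add(Mul(a, a), -54) = Add(Pow(a, 2), -54) = Add(-54, Pow(a, 2)))
Mul(Add(942, Function('J')(-68, 6)), Pow(Add(-1061, 147), -1)) = Mul(Add(942, Add(-54, Pow(6, 2))), Pow(Add(-1061, 147), -1)) = Mul(Add(942, Add(-54, 36)), Pow(-914, -1)) = Mul(Add(942, -18), Rational(-1, 914)) = Mul(924, Rational(-1, 914)) = Rational(-462, 457)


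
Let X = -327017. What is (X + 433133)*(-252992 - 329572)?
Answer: -61819361424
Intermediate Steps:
(X + 433133)*(-252992 - 329572) = (-327017 + 433133)*(-252992 - 329572) = 106116*(-582564) = -61819361424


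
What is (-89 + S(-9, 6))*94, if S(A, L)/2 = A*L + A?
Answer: -20210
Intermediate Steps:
S(A, L) = 2*A + 2*A*L (S(A, L) = 2*(A*L + A) = 2*(A + A*L) = 2*A + 2*A*L)
(-89 + S(-9, 6))*94 = (-89 + 2*(-9)*(1 + 6))*94 = (-89 + 2*(-9)*7)*94 = (-89 - 126)*94 = -215*94 = -20210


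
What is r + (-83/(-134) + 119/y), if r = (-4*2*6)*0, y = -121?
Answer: -5903/16214 ≈ -0.36407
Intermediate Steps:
r = 0 (r = -8*6*0 = -48*0 = 0)
r + (-83/(-134) + 119/y) = 0 + (-83/(-134) + 119/(-121)) = 0 + (-83*(-1/134) + 119*(-1/121)) = 0 + (83/134 - 119/121) = 0 - 5903/16214 = -5903/16214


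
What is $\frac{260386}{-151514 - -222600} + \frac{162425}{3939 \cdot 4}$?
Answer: $\frac{7824392683}{560015508} \approx 13.972$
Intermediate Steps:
$\frac{260386}{-151514 - -222600} + \frac{162425}{3939 \cdot 4} = \frac{260386}{-151514 + 222600} + \frac{162425}{15756} = \frac{260386}{71086} + 162425 \cdot \frac{1}{15756} = 260386 \cdot \frac{1}{71086} + \frac{162425}{15756} = \frac{130193}{35543} + \frac{162425}{15756} = \frac{7824392683}{560015508}$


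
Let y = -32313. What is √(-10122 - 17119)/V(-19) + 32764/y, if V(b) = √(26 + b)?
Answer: -32764/32313 + I*√190687/7 ≈ -1.014 + 62.382*I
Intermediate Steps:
√(-10122 - 17119)/V(-19) + 32764/y = √(-10122 - 17119)/(√(26 - 19)) + 32764/(-32313) = √(-27241)/(√7) + 32764*(-1/32313) = (I*√27241)*(√7/7) - 32764/32313 = I*√190687/7 - 32764/32313 = -32764/32313 + I*√190687/7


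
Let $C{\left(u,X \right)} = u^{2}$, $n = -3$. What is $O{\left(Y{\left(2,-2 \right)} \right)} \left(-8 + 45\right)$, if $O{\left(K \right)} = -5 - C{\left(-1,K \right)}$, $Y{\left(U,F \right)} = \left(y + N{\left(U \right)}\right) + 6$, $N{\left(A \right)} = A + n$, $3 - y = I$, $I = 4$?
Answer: $-222$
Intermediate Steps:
$y = -1$ ($y = 3 - 4 = -1$)
$N{\left(A \right)} = -3 + A$ ($N{\left(A \right)} = A - 3 = -3 + A$)
$Y{\left(U,F \right)} = 2 + U$ ($Y{\left(U,F \right)} = \left(-1 + \left(-3 + U\right)\right) + 6 = \left(-4 + U\right) + 6 = 2 + U$)
$O{\left(K \right)} = -6$ ($O{\left(K \right)} = -5 - \left(-1\right)^{2} = -5 - 1 = -6$)
$O{\left(Y{\left(2,-2 \right)} \right)} \left(-8 + 45\right) = - 6 \left(-8 + 45\right) = \left(-6\right) 37 = -222$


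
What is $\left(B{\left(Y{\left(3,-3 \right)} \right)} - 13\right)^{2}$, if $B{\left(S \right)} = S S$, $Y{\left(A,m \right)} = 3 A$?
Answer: $4624$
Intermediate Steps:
$B{\left(S \right)} = S^{2}$
$\left(B{\left(Y{\left(3,-3 \right)} \right)} - 13\right)^{2} = \left(\left(3 \cdot 3\right)^{2} - 13\right)^{2} = \left(9^{2} - 13\right)^{2} = \left(81 - 13\right)^{2} = 68^{2} = 4624$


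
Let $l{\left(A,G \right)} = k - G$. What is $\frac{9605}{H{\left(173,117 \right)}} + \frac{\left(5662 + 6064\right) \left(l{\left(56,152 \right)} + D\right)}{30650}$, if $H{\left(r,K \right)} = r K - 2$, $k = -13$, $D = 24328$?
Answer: $\frac{2867359149516}{310162675} \approx 9244.7$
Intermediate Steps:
$H{\left(r,K \right)} = -2 + K r$ ($H{\left(r,K \right)} = K r - 2 = -2 + K r$)
$l{\left(A,G \right)} = -13 - G$
$\frac{9605}{H{\left(173,117 \right)}} + \frac{\left(5662 + 6064\right) \left(l{\left(56,152 \right)} + D\right)}{30650} = \frac{9605}{-2 + 117 \cdot 173} + \frac{\left(5662 + 6064\right) \left(\left(-13 - 152\right) + 24328\right)}{30650} = \frac{9605}{-2 + 20241} + 11726 \left(\left(-13 - 152\right) + 24328\right) \frac{1}{30650} = \frac{9605}{20239} + 11726 \left(-165 + 24328\right) \frac{1}{30650} = 9605 \cdot \frac{1}{20239} + 11726 \cdot 24163 \cdot \frac{1}{30650} = \frac{9605}{20239} + 283335338 \cdot \frac{1}{30650} = \frac{9605}{20239} + \frac{141667669}{15325} = \frac{2867359149516}{310162675}$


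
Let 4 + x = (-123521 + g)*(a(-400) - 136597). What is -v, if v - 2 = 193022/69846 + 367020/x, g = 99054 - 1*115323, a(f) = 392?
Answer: -527911037514197/110822884274193 ≈ -4.7636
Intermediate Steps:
g = -16269 (g = 99054 - 115323 = -16269)
x = 19040096946 (x = -4 + (-123521 - 16269)*(392 - 136597) = -4 - 139790*(-136205) = -4 + 19040096950 = 19040096946)
v = 527911037514197/110822884274193 (v = 2 + (193022/69846 + 367020/19040096946) = 2 + (193022*(1/69846) + 367020*(1/19040096946)) = 2 + (96511/34923 + 61170/3173349491) = 2 + 306265268965811/110822884274193 = 527911037514197/110822884274193 ≈ 4.7636)
-v = -1*527911037514197/110822884274193 = -527911037514197/110822884274193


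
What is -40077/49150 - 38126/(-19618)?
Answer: 543831157/482112350 ≈ 1.1280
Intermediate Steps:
-40077/49150 - 38126/(-19618) = -40077*1/49150 - 38126*(-1/19618) = -40077/49150 + 19063/9809 = 543831157/482112350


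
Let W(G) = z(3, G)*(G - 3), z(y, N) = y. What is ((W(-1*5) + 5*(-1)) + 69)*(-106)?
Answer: -4240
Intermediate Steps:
W(G) = -9 + 3*G (W(G) = 3*(G - 3) = 3*(-3 + G) = -9 + 3*G)
((W(-1*5) + 5*(-1)) + 69)*(-106) = (((-9 + 3*(-1*5)) + 5*(-1)) + 69)*(-106) = (((-9 + 3*(-5)) - 5) + 69)*(-106) = (((-9 - 15) - 5) + 69)*(-106) = ((-24 - 5) + 69)*(-106) = (-29 + 69)*(-106) = 40*(-106) = -4240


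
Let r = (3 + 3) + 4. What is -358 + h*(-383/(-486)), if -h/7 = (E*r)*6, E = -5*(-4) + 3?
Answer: -645628/81 ≈ -7970.7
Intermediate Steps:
r = 10 (r = 6 + 4 = 10)
E = 23 (E = 20 + 3 = 23)
h = -9660 (h = -7*23*10*6 = -1610*6 = -7*1380 = -9660)
-358 + h*(-383/(-486)) = -358 - (-3699780)/(-486) = -358 - (-3699780)*(-1)/486 = -358 - 9660*383/486 = -358 - 616630/81 = -645628/81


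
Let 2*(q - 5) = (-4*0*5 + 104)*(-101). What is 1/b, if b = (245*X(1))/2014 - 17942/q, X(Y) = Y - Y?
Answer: 5247/17942 ≈ 0.29244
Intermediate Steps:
X(Y) = 0
q = -5247 (q = 5 + ((-4*0*5 + 104)*(-101))/2 = 5 + ((0*5 + 104)*(-101))/2 = 5 + ((0 + 104)*(-101))/2 = 5 + (104*(-101))/2 = 5 + (½)*(-10504) = 5 - 5252 = -5247)
b = 17942/5247 (b = (245*0)/2014 - 17942/(-5247) = 0*(1/2014) - 17942*(-1/5247) = 0 + 17942/5247 = 17942/5247 ≈ 3.4195)
1/b = 1/(17942/5247) = 5247/17942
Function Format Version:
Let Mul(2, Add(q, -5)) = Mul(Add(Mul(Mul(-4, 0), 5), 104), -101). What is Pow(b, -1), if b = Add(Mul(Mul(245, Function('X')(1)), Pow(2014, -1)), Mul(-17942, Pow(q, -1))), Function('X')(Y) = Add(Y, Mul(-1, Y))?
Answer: Rational(5247, 17942) ≈ 0.29244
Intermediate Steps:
Function('X')(Y) = 0
q = -5247 (q = Add(5, Mul(Rational(1, 2), Mul(Add(Mul(Mul(-4, 0), 5), 104), -101))) = Add(5, Mul(Rational(1, 2), Mul(Add(Mul(0, 5), 104), -101))) = Add(5, Mul(Rational(1, 2), Mul(Add(0, 104), -101))) = Add(5, Mul(Rational(1, 2), Mul(104, -101))) = Add(5, Mul(Rational(1, 2), -10504)) = Add(5, -5252) = -5247)
b = Rational(17942, 5247) (b = Add(Mul(Mul(245, 0), Pow(2014, -1)), Mul(-17942, Pow(-5247, -1))) = Add(Mul(0, Rational(1, 2014)), Mul(-17942, Rational(-1, 5247))) = Add(0, Rational(17942, 5247)) = Rational(17942, 5247) ≈ 3.4195)
Pow(b, -1) = Pow(Rational(17942, 5247), -1) = Rational(5247, 17942)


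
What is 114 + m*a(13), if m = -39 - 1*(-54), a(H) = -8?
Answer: -6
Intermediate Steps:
m = 15 (m = -39 + 54 = 15)
114 + m*a(13) = 114 + 15*(-8) = 114 - 120 = -6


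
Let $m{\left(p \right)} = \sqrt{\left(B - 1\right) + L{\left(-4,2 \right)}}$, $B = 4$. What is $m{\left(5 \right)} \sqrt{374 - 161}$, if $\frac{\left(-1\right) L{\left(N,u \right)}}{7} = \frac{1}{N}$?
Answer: $\frac{\sqrt{4047}}{2} \approx 31.808$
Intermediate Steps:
$L{\left(N,u \right)} = - \frac{7}{N}$
$m{\left(p \right)} = \frac{\sqrt{19}}{2}$ ($m{\left(p \right)} = \sqrt{\left(4 - 1\right) - \frac{7}{-4}} = \sqrt{\left(4 - 1\right) - - \frac{7}{4}} = \sqrt{3 + \frac{7}{4}} = \sqrt{\frac{19}{4}} = \frac{\sqrt{19}}{2}$)
$m{\left(5 \right)} \sqrt{374 - 161} = \frac{\sqrt{19}}{2} \sqrt{374 - 161} = \frac{\sqrt{19}}{2} \sqrt{213} = \frac{\sqrt{4047}}{2}$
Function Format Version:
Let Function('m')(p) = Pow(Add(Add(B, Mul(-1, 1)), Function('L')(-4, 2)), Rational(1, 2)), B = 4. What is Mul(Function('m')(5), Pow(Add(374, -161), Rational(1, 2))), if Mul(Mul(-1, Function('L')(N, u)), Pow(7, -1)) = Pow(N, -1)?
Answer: Mul(Rational(1, 2), Pow(4047, Rational(1, 2))) ≈ 31.808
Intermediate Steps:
Function('L')(N, u) = Mul(-7, Pow(N, -1))
Function('m')(p) = Mul(Rational(1, 2), Pow(19, Rational(1, 2))) (Function('m')(p) = Pow(Add(Add(4, Mul(-1, 1)), Mul(-7, Pow(-4, -1))), Rational(1, 2)) = Pow(Add(Add(4, -1), Mul(-7, Rational(-1, 4))), Rational(1, 2)) = Pow(Add(3, Rational(7, 4)), Rational(1, 2)) = Pow(Rational(19, 4), Rational(1, 2)) = Mul(Rational(1, 2), Pow(19, Rational(1, 2))))
Mul(Function('m')(5), Pow(Add(374, -161), Rational(1, 2))) = Mul(Mul(Rational(1, 2), Pow(19, Rational(1, 2))), Pow(Add(374, -161), Rational(1, 2))) = Mul(Mul(Rational(1, 2), Pow(19, Rational(1, 2))), Pow(213, Rational(1, 2))) = Mul(Rational(1, 2), Pow(4047, Rational(1, 2)))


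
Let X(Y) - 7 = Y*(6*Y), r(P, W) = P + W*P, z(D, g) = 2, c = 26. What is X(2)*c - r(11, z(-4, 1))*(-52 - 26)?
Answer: 3380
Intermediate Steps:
r(P, W) = P + P*W
X(Y) = 7 + 6*Y² (X(Y) = 7 + Y*(6*Y) = 7 + 6*Y²)
X(2)*c - r(11, z(-4, 1))*(-52 - 26) = (7 + 6*2²)*26 - 11*(1 + 2)*(-52 - 26) = (7 + 6*4)*26 - 11*3*(-78) = (7 + 24)*26 - 33*(-78) = 31*26 - 1*(-2574) = 806 + 2574 = 3380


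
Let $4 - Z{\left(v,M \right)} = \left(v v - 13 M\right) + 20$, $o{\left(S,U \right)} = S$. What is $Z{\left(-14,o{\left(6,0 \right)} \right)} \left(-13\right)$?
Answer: $1742$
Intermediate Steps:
$Z{\left(v,M \right)} = -16 - v^{2} + 13 M$ ($Z{\left(v,M \right)} = 4 - \left(\left(v v - 13 M\right) + 20\right) = 4 - \left(\left(v^{2} - 13 M\right) + 20\right) = 4 - \left(20 + v^{2} - 13 M\right) = -16 - v^{2} + 13 M$)
$Z{\left(-14,o{\left(6,0 \right)} \right)} \left(-13\right) = \left(-16 - \left(-14\right)^{2} + 13 \cdot 6\right) \left(-13\right) = \left(-16 - 196 + 78\right) \left(-13\right) = \left(-134\right) \left(-13\right) = 1742$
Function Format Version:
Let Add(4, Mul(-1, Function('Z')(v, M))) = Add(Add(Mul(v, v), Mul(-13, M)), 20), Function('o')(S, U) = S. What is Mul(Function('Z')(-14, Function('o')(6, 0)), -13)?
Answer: 1742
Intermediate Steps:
Function('Z')(v, M) = Add(-16, Mul(-1, Pow(v, 2)), Mul(13, M)) (Function('Z')(v, M) = Add(4, Mul(-1, Add(Add(Mul(v, v), Mul(-13, M)), 20))) = Add(4, Mul(-1, Add(Add(Pow(v, 2), Mul(-13, M)), 20))) = Add(4, Mul(-1, Add(20, Pow(v, 2), Mul(-13, M)))) = Add(4, Add(-20, Mul(-1, Pow(v, 2)), Mul(13, M))) = Add(-16, Mul(-1, Pow(v, 2)), Mul(13, M)))
Mul(Function('Z')(-14, Function('o')(6, 0)), -13) = Mul(Add(-16, Mul(-1, Pow(-14, 2)), Mul(13, 6)), -13) = Mul(Add(-16, Mul(-1, 196), 78), -13) = Mul(Add(-16, -196, 78), -13) = Mul(-134, -13) = 1742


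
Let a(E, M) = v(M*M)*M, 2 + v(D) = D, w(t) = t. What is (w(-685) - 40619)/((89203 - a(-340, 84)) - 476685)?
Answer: 20652/490009 ≈ 0.042146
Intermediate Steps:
v(D) = -2 + D
a(E, M) = M*(-2 + M²) (a(E, M) = (-2 + M*M)*M = (-2 + M²)*M = M*(-2 + M²))
(w(-685) - 40619)/((89203 - a(-340, 84)) - 476685) = (-685 - 40619)/((89203 - 84*(-2 + 84²)) - 476685) = -41304/((89203 - 84*(-2 + 7056)) - 476685) = -41304/((89203 - 84*7054) - 476685) = -41304/((89203 - 1*592536) - 476685) = -41304/((89203 - 592536) - 476685) = -41304/(-503333 - 476685) = -41304/(-980018) = -41304*(-1/980018) = 20652/490009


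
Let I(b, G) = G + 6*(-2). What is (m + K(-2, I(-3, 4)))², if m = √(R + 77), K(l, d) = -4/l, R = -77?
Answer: 4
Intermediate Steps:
I(b, G) = -12 + G (I(b, G) = G - 12 = -12 + G)
m = 0 (m = √(-77 + 77) = √0 = 0)
(m + K(-2, I(-3, 4)))² = (0 - 4/(-2))² = (0 - 4*(-½))² = (0 + 2)² = 2² = 4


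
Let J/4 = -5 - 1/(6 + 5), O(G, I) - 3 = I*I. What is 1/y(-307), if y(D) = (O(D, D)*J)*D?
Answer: 11/6481521536 ≈ 1.6971e-9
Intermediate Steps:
O(G, I) = 3 + I² (O(G, I) = 3 + I*I = 3 + I²)
J = -224/11 (J = 4*(-5 - 1/(6 + 5)) = 4*(-5 - 1/11) = 4*(-56/11) = -224/11 ≈ -20.364)
y(D) = D*(-672/11 - 224*D²/11) (y(D) = ((3 + D²)*(-224/11))*D = (-672/11 - 224*D²/11)*D = D*(-672/11 - 224*D²/11))
1/y(-307) = 1/(-224/11*(-307)*(3 + (-307)²)) = 1/(-224/11*(-307)*(3 + 94249)) = 1/(-224/11*(-307)*94252) = 1/(6481521536/11) = 11/6481521536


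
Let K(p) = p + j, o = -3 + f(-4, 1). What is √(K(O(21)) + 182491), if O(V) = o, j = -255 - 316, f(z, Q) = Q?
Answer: √181918 ≈ 426.52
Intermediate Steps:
j = -571
o = -2 (o = -3 + 1 = -2)
O(V) = -2
K(p) = -571 + p (K(p) = p - 571 = -571 + p)
√(K(O(21)) + 182491) = √((-571 - 2) + 182491) = √(-573 + 182491) = √181918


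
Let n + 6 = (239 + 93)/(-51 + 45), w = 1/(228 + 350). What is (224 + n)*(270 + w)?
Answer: 38078884/867 ≈ 43920.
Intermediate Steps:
w = 1/578 ≈ 0.0017301
n = -184/3 (n = -6 + (239 + 93)/(-51 + 45) = -6 + 332/(-6) = -6 + 332*(-1/6) = -6 - 166/3 = -184/3 ≈ -61.333)
(224 + n)*(270 + w) = (224 - 184/3)*(270 + 1/578) = (488/3)*(156061/578) = 38078884/867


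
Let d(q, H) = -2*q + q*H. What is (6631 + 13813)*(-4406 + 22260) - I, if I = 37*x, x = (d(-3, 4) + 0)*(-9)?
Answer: 365005178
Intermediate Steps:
d(q, H) = -2*q + H*q
x = 54 (x = (-3*(-2 + 4) + 0)*(-9) = (-3*2 + 0)*(-9) = (-6 + 0)*(-9) = -6*(-9) = 54)
I = 1998 (I = 37*54 = 1998)
(6631 + 13813)*(-4406 + 22260) - I = (6631 + 13813)*(-4406 + 22260) - 1*1998 = 20444*17854 - 1998 = 365007176 - 1998 = 365005178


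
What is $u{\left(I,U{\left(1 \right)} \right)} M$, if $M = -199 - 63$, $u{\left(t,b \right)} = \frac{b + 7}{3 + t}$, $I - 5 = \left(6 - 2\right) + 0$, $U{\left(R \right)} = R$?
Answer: $- \frac{524}{3} \approx -174.67$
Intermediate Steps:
$I = 9$ ($I = 5 + \left(\left(6 - 2\right) + 0\right) = 5 + \left(4 + 0\right) = 5 + 4 = 9$)
$u{\left(t,b \right)} = \frac{7 + b}{3 + t}$
$M = -262$
$u{\left(I,U{\left(1 \right)} \right)} M = \frac{7 + 1}{3 + 9} \left(-262\right) = \frac{1}{12} \cdot 8 \left(-262\right) = \frac{2}{3} \left(-262\right) = - \frac{524}{3}$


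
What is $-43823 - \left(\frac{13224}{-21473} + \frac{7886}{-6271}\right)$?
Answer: $- \frac{5900829466827}{134657183} \approx -43821.0$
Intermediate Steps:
$-43823 - \left(\frac{13224}{-21473} + \frac{7886}{-6271}\right) = -43823 - \left(13224 \left(- \frac{1}{21473}\right) + 7886 \left(- \frac{1}{6271}\right)\right) = -43823 - \left(- \frac{13224}{21473} - \frac{7886}{6271}\right) = -43823 - - \frac{252263782}{134657183} = -43823 + \frac{252263782}{134657183} = - \frac{5900829466827}{134657183}$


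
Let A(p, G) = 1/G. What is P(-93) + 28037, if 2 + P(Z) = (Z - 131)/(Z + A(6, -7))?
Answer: 4570097/163 ≈ 28037.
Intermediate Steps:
P(Z) = -2 + (-131 + Z)/(-1/7 + Z) (P(Z) = -2 + (Z - 131)/(Z + 1/(-7)) = -2 + (-131 + Z)/(Z - 1/7) = -2 + (-131 + Z)/(-1/7 + Z))
P(-93) + 28037 = (-915 - 7*(-93))/(-1 + 7*(-93)) + 28037 = (-915 + 651)/(-1 - 651) + 28037 = -264/(-652) + 28037 = -1/652*(-264) + 28037 = 66/163 + 28037 = 4570097/163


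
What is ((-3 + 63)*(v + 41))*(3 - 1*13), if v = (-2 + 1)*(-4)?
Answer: -27000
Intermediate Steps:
v = 4 (v = -1*(-4) = 4)
((-3 + 63)*(v + 41))*(3 - 1*13) = ((-3 + 63)*(4 + 41))*(3 - 1*13) = (60*45)*(3 - 13) = 2700*(-10) = -27000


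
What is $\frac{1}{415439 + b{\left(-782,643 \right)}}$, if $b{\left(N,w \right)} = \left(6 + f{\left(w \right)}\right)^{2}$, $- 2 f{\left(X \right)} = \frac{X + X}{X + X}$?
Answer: $\frac{4}{1661877} \approx 2.4069 \cdot 10^{-6}$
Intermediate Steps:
$f{\left(X \right)} = - \frac{1}{2}$ ($f{\left(X \right)} = - \frac{\left(X + X\right) \frac{1}{X + X}}{2} = - \frac{2 X \frac{1}{2 X}}{2} = \left(- \frac{1}{2}\right) 1 = - \frac{1}{2}$)
$b{\left(N,w \right)} = \frac{121}{4}$ ($b{\left(N,w \right)} = \left(6 - \frac{1}{2}\right)^{2} = \left(\frac{11}{2}\right)^{2} = \frac{121}{4}$)
$\frac{1}{415439 + b{\left(-782,643 \right)}} = \frac{1}{415439 + \frac{121}{4}} = \frac{1}{\frac{1661877}{4}} = \frac{4}{1661877}$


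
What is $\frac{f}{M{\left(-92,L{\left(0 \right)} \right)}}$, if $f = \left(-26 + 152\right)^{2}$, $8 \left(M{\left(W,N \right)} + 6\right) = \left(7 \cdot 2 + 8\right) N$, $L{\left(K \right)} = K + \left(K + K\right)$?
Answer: $-2646$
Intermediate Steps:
$L{\left(K \right)} = 3 K$ ($L{\left(K \right)} = K + 2 K = 3 K$)
$M{\left(W,N \right)} = -6 + \frac{11 N}{4}$ ($M{\left(W,N \right)} = -6 + \frac{\left(7 \cdot 2 + 8\right) N}{8} = -6 + \frac{\left(14 + 8\right) N}{8} = -6 + \frac{22 N}{8} = -6 + \frac{11 N}{4}$)
$f = 15876$ ($f = 126^{2} = 15876$)
$\frac{f}{M{\left(-92,L{\left(0 \right)} \right)}} = \frac{15876}{-6 + \frac{11 \cdot 3 \cdot 0}{4}} = \frac{15876}{-6 + \frac{11}{4} \cdot 0} = \frac{15876}{-6 + 0} = \frac{15876}{-6} = 15876 \left(- \frac{1}{6}\right) = -2646$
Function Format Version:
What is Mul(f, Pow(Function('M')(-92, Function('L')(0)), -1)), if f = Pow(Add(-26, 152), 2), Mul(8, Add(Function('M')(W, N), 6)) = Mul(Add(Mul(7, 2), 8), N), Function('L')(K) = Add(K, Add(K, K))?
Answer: -2646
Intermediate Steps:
Function('L')(K) = Mul(3, K) (Function('L')(K) = Add(K, Mul(2, K)) = Mul(3, K))
Function('M')(W, N) = Add(-6, Mul(Rational(11, 4), N)) (Function('M')(W, N) = Add(-6, Mul(Rational(1, 8), Mul(Add(Mul(7, 2), 8), N))) = Add(-6, Mul(Rational(1, 8), Mul(Add(14, 8), N))) = Add(-6, Mul(Rational(1, 8), Mul(22, N))) = Add(-6, Mul(Rational(11, 4), N)))
f = 15876 (f = Pow(126, 2) = 15876)
Mul(f, Pow(Function('M')(-92, Function('L')(0)), -1)) = Mul(15876, Pow(Add(-6, Mul(Rational(11, 4), Mul(3, 0))), -1)) = Mul(15876, Pow(Add(-6, Mul(Rational(11, 4), 0)), -1)) = Mul(15876, Pow(Add(-6, 0), -1)) = Mul(15876, Pow(-6, -1)) = Mul(15876, Rational(-1, 6)) = -2646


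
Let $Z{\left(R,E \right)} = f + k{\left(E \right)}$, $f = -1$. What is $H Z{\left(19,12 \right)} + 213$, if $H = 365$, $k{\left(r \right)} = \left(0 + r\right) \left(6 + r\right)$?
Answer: $78688$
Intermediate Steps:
$k{\left(r \right)} = r \left(6 + r\right)$
$Z{\left(R,E \right)} = -1 + E \left(6 + E\right)$
$H Z{\left(19,12 \right)} + 213 = 365 \left(-1 + 12 \left(6 + 12\right)\right) + 213 = 365 \left(-1 + 12 \cdot 18\right) + 213 = 365 \left(-1 + 216\right) + 213 = 365 \cdot 215 + 213 = 78475 + 213 = 78688$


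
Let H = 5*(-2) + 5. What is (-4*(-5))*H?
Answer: -100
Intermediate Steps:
H = -5 (H = -10 + 5 = -5)
(-4*(-5))*H = -4*(-5)*(-5) = 20*(-5) = -100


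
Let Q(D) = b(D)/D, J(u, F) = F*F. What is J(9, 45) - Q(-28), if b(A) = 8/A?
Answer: 198449/98 ≈ 2025.0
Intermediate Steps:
J(u, F) = F²
Q(D) = 8/D² (Q(D) = (8/D)/D = 8/D²)
J(9, 45) - Q(-28) = 45² - 8/(-28)² = 2025 - 8/784 = 2025 - 1*1/98 = 2025 - 1/98 = 198449/98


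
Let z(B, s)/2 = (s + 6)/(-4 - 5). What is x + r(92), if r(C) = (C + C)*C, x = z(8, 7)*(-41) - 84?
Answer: 152662/9 ≈ 16962.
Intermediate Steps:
z(B, s) = -4/3 - 2*s/9 (z(B, s) = 2*((s + 6)/(-4 - 5)) = 2*((6 + s)/(-9)) = 2*((6 + s)*(-⅑)) = 2*(-⅔ - s/9) = -4/3 - 2*s/9)
x = 310/9 (x = (-4/3 - 2/9*7)*(-41) - 84 = (-4/3 - 14/9)*(-41) - 84 = -26/9*(-41) - 84 = 1066/9 - 84 = 310/9 ≈ 34.444)
r(C) = 2*C² (r(C) = (2*C)*C = 2*C²)
x + r(92) = 310/9 + 2*92² = 310/9 + 2*8464 = 310/9 + 16928 = 152662/9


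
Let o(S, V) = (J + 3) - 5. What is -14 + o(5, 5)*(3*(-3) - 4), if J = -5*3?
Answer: 207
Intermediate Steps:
J = -15
o(S, V) = -17 (o(S, V) = (-15 + 3) - 5 = -12 - 5 = -17)
-14 + o(5, 5)*(3*(-3) - 4) = -14 - 17*(3*(-3) - 4) = -14 - 17*(-9 - 4) = -14 - 17*(-13) = -14 + 221 = 207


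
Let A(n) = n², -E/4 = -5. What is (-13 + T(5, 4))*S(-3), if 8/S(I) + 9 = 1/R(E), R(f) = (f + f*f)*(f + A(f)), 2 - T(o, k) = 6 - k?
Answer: 1411200/122123 ≈ 11.556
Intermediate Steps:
T(o, k) = -4 + k (T(o, k) = 2 - (6 - k) = 2 + (-6 + k) = -4 + k)
E = 20 (E = -4*(-5) = 20)
R(f) = (f + f²)² (R(f) = (f + f*f)*(f + f²) = (f + f²)*(f + f²) = (f + f²)²)
S(I) = -1411200/1587599 (S(I) = 8/(-9 + 1/(20²*(1 + 20² + 2*20))) = 8/(-9 + 1/(400*(1 + 400 + 40))) = 8/(-9 + 1/(400*441)) = 8/(-9 + 1/176400) = 8/(-1587599/176400) = 8*(-176400/1587599) = -1411200/1587599)
(-13 + T(5, 4))*S(-3) = (-13 + (-4 + 4))*(-1411200/1587599) = (-13 + 0)*(-1411200/1587599) = -13*(-1411200/1587599) = 1411200/122123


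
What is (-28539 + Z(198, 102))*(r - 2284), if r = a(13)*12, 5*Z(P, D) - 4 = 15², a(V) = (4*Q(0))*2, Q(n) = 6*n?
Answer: 325392344/5 ≈ 6.5078e+7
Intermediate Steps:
a(V) = 0 (a(V) = (4*(6*0))*2 = (4*0)*2 = 0*2 = 0)
Z(P, D) = 229/5 (Z(P, D) = ⅘ + (⅕)*15² = ⅘ + (⅕)*225 = ⅘ + 45 = 229/5)
r = 0 (r = 0*12 = 0)
(-28539 + Z(198, 102))*(r - 2284) = (-28539 + 229/5)*(0 - 2284) = -142466/5*(-2284) = 325392344/5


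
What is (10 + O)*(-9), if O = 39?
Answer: -441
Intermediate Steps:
(10 + O)*(-9) = (10 + 39)*(-9) = 49*(-9) = -441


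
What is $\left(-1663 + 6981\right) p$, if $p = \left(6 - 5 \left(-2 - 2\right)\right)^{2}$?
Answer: $3594968$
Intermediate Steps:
$p = 676$ ($p = \left(6 - -20\right)^{2} = \left(6 + 20\right)^{2} = 26^{2} = 676$)
$\left(-1663 + 6981\right) p = \left(-1663 + 6981\right) 676 = 5318 \cdot 676 = 3594968$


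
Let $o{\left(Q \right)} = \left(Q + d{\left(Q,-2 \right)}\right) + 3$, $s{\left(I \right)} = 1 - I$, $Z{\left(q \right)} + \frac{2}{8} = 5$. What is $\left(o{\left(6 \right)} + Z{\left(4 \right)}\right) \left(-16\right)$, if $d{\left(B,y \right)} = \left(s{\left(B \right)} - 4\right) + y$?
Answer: $-44$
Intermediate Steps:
$Z{\left(q \right)} = \frac{19}{4}$ ($Z{\left(q \right)} = - \frac{1}{4} + 5 = \frac{19}{4}$)
$d{\left(B,y \right)} = -3 + y - B$ ($d{\left(B,y \right)} = \left(\left(1 - B\right) - 4\right) + y = \left(-3 - B\right) + y = -3 + y - B$)
$o{\left(Q \right)} = -2$ ($o{\left(Q \right)} = \left(Q - \left(5 + Q\right)\right) + 3 = -5 + 3 = -2$)
$\left(o{\left(6 \right)} + Z{\left(4 \right)}\right) \left(-16\right) = \left(-2 + \frac{19}{4}\right) \left(-16\right) = \frac{11}{4} \left(-16\right) = -44$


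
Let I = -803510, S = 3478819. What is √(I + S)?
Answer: √2675309 ≈ 1635.6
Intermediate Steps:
√(I + S) = √(-803510 + 3478819) = √2675309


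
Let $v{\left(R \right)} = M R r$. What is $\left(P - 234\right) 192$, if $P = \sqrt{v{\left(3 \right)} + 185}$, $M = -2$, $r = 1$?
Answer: $-44928 + 192 \sqrt{179} \approx -42359.0$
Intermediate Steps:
$v{\left(R \right)} = - 2 R$ ($v{\left(R \right)} = - 2 R 1 = - 2 R$)
$P = \sqrt{179}$ ($P = \sqrt{\left(-2\right) 3 + 185} = \sqrt{-6 + 185} = \sqrt{179} \approx 13.379$)
$\left(P - 234\right) 192 = \left(\sqrt{179} - 234\right) 192 = \left(-234 + \sqrt{179}\right) 192 = -44928 + 192 \sqrt{179}$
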